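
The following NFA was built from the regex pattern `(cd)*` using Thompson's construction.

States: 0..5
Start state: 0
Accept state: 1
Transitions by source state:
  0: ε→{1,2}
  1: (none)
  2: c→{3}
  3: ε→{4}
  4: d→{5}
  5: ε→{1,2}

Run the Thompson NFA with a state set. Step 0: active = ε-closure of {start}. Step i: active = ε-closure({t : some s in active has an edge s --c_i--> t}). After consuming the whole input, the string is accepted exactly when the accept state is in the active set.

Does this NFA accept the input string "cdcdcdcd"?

S₀ = ε-closure({0}) = {0,1,2}
'c' @ 1: {3,4}
'd' @ 2: {1,2,5}  [accepting]
'c' @ 3: {3,4}
'd' @ 4: {1,2,5}  [accepting]
'c' @ 5: {3,4}
'd' @ 6: {1,2,5}  [accepting]
'c' @ 7: {3,4}
'd' @ 8: {1,2,5}  [accepting]
end set {1,2,5} — state 1 in

Answer: ACCEPT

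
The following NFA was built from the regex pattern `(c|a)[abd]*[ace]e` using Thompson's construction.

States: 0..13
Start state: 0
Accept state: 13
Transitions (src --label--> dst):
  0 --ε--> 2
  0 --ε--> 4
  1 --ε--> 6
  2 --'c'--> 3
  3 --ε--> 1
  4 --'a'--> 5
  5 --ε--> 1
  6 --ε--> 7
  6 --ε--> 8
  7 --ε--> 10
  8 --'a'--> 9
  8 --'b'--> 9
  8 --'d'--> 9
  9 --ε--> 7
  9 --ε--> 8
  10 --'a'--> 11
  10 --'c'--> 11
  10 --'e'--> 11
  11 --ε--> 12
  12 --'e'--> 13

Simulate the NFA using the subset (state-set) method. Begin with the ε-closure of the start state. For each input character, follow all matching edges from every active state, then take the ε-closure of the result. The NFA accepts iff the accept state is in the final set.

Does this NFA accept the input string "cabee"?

Answer: ACCEPT

Trace:
initial (ε-close {0}): {0,2,4}
'c' @ 1: {1,3,6,7,8,10}
'a' @ 2: {7,8,9,10,11,12}
'b' @ 3: {7,8,9,10}
'e' @ 4: {11,12}
'e' @ 5: {13}  ✓accept
end set {13} — state 13 in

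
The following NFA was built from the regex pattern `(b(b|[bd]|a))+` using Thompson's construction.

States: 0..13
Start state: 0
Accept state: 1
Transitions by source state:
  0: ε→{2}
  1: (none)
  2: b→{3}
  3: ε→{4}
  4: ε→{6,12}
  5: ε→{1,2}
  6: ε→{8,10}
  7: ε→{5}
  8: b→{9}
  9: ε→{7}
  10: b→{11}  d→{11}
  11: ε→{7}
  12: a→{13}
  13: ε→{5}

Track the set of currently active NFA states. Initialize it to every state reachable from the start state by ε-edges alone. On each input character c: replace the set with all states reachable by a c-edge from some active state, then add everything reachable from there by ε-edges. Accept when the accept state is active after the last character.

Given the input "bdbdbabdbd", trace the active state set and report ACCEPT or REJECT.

Answer: ACCEPT

Steps:
initial (ε-close {0}): {0,2}
'b' @ 1: {3,4,6,8,10,12}
'd' @ 2: {1,2,5,7,11}  ✓accept
'b' @ 3: {3,4,6,8,10,12}
'd' @ 4: {1,2,5,7,11}  ✓accept
'b' @ 5: {3,4,6,8,10,12}
'a' @ 6: {1,2,5,13}  ✓accept
'b' @ 7: {3,4,6,8,10,12}
'd' @ 8: {1,2,5,7,11}  ✓accept
'b' @ 9: {3,4,6,8,10,12}
'd' @ 10: {1,2,5,7,11}  ✓accept
final: {1,2,5,7,11}; accept 1 in set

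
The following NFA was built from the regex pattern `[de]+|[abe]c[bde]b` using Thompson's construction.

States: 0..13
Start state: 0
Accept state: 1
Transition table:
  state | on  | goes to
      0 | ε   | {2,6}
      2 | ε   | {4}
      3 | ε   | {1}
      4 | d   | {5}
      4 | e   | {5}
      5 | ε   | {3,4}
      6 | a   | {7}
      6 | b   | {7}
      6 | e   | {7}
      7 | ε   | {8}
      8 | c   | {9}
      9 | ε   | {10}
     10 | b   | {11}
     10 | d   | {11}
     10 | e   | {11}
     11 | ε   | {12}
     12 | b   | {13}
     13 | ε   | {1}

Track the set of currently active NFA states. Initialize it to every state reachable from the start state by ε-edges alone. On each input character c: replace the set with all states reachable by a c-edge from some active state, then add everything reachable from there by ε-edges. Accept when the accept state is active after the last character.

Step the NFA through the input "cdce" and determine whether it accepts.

S₀ = ε-closure({0}) = {0,2,4,6}
'c' @ 1: {}  — state set empty
rest 'dce' ignored (set empty)
final: {}; accept 1 not in set

Answer: REJECT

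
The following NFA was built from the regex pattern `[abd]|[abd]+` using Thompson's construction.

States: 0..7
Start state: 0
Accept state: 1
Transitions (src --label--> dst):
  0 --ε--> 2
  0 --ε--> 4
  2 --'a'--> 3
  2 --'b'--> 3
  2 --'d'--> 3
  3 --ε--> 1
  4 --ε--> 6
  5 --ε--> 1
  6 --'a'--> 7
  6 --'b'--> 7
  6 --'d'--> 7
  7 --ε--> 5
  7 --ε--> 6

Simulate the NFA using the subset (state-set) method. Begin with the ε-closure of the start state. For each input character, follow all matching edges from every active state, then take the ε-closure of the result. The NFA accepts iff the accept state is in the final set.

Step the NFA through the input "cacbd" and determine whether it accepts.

Answer: REJECT

Trace:
initial (ε-close {0}): {0,2,4,6}
'c' @ 1: {}  — state set empty
rest 'acbd' ignored (set empty)
after full input: {}  (accept=1 not in)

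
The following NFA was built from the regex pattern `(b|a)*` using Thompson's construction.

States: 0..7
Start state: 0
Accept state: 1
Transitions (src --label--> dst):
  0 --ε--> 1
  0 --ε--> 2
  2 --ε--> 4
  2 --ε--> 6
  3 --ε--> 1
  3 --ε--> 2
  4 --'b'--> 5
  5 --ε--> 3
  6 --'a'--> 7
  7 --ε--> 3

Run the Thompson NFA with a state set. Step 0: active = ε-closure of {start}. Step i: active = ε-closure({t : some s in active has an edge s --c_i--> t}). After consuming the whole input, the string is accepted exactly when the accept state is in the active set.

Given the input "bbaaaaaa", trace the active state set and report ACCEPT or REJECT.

Answer: ACCEPT

Trace:
start: ε-closure({0}) = {0,1,2,4,6}
'b' @ 1: {1,2,3,4,5,6}  ✓accept
'b' @ 2: {1,2,3,4,5,6}  ✓accept
'a' @ 3: {1,2,3,4,6,7}  ✓accept
'a' @ 4: {1,2,3,4,6,7}  ✓accept
'a' @ 5: {1,2,3,4,6,7}  ✓accept
'a' @ 6: {1,2,3,4,6,7}  ✓accept
'a' @ 7: {1,2,3,4,6,7}  ✓accept
'a' @ 8: {1,2,3,4,6,7}  ✓accept
end set {1,2,3,4,6,7} — state 1 in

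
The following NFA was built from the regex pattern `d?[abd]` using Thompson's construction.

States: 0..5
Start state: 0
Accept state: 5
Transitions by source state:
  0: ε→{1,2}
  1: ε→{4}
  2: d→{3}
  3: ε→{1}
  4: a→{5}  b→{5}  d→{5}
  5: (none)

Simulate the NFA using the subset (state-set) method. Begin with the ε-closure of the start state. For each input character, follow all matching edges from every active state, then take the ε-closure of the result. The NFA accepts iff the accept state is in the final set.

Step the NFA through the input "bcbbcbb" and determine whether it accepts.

S₀ = ε-closure({0}) = {0,1,2,4}
'b' @ 1: {5}  ✓accept
'c' @ 2: {}  — state set empty
rest 'bbcbb' ignored (set empty)
end set {} — state 5 not in

Answer: REJECT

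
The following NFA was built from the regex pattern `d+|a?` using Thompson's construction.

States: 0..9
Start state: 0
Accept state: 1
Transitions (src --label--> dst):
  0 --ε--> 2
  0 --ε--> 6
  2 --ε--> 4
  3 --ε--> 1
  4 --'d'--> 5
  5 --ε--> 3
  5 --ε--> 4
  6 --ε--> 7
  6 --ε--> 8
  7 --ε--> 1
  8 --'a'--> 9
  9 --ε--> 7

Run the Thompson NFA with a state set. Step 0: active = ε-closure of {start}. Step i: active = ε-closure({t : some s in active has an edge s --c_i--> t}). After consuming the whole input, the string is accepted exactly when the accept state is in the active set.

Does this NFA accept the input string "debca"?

Answer: REJECT

Trace:
start: ε-closure({0}) = {0,1,2,4,6,7,8}
'd' @ 1: {1,3,4,5}  (accept∈set)
'e' @ 2: {}  — dead — no transitions
rest 'bca' ignored (set empty)
after full input: {}  (accept=1 not in)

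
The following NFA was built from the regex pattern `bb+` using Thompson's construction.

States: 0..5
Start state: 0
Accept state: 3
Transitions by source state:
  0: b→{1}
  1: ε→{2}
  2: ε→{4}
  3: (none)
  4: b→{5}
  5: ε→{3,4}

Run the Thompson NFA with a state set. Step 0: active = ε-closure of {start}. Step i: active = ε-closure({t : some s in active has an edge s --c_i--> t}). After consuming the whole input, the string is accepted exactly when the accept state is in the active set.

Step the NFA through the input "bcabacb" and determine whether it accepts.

S₀ = ε-closure({0}) = {0}
'b' @ 1: {1,2,4}
'c' @ 2: {}  — dead — no transitions
rest 'abacb' ignored (set empty)
final: {}; accept 3 not in set

Answer: REJECT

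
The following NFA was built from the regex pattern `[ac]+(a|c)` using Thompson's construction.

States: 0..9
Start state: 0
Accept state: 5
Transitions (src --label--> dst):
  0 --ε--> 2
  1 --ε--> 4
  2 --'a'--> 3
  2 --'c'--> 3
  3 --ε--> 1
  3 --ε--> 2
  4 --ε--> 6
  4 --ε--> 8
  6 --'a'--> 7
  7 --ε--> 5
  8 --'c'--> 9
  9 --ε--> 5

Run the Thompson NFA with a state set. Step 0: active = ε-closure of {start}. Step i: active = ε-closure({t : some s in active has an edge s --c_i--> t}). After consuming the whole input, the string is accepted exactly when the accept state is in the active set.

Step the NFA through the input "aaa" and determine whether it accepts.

Answer: ACCEPT

Steps:
initial (ε-close {0}): {0,2}
'a' @ 1: {1,2,3,4,6,8}
'a' @ 2: {1,2,3,4,5,6,7,8}  (accept∈set)
'a' @ 3: {1,2,3,4,5,6,7,8}  (accept∈set)
after full input: {1,2,3,4,5,6,7,8}  (accept=5 in)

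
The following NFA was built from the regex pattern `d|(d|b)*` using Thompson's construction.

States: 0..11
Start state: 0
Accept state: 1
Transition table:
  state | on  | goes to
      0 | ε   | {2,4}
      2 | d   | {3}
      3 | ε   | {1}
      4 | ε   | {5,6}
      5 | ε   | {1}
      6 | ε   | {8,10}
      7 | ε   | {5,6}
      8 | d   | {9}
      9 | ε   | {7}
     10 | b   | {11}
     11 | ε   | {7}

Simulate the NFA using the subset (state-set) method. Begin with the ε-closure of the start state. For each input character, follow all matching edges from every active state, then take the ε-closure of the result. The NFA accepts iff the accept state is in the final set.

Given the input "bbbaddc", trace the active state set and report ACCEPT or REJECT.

Answer: REJECT

Steps:
start: ε-closure({0}) = {0,1,2,4,5,6,8,10}
'b' @ 1: {1,5,6,7,8,10,11}  ✓accept
'b' @ 2: {1,5,6,7,8,10,11}  ✓accept
'b' @ 3: {1,5,6,7,8,10,11}  ✓accept
'a' @ 4: {}  — dead — no transitions
rest 'ddc' ignored (set empty)
final: {}; accept 1 not in set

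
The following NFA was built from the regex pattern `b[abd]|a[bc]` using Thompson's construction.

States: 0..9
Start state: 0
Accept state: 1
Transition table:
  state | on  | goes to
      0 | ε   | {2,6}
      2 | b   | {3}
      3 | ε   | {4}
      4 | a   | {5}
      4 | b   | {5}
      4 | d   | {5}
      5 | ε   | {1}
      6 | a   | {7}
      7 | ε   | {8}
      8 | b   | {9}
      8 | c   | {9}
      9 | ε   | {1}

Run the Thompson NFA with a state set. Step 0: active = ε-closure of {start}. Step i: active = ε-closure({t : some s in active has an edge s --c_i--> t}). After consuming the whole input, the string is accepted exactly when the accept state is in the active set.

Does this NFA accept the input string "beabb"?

start: ε-closure({0}) = {0,2,6}
'b' @ 1: {3,4}
'e' @ 2: {}  — no active states
rest 'abb' ignored (set empty)
final: {}; accept 1 not in set

Answer: REJECT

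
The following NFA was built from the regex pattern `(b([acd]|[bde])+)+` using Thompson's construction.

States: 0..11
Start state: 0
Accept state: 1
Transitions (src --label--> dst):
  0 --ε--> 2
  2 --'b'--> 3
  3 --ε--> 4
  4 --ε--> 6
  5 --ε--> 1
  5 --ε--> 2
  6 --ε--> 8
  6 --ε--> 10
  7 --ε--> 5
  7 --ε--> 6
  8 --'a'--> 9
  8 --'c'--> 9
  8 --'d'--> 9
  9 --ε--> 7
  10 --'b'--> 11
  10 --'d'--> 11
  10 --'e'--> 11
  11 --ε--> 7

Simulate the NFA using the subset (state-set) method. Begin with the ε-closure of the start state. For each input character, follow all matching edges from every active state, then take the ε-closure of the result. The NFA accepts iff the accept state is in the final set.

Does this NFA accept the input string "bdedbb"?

Answer: ACCEPT

Derivation:
initial (ε-close {0}): {0,2}
'b' @ 1: {3,4,6,8,10}
'd' @ 2: {1,2,5,6,7,8,9,10,11}  ✓accept
'e' @ 3: {1,2,5,6,7,8,10,11}  ✓accept
'd' @ 4: {1,2,5,6,7,8,9,10,11}  ✓accept
'b' @ 5: {1,2,3,4,5,6,7,8,10,11}  ✓accept
'b' @ 6: {1,2,3,4,5,6,7,8,10,11}  ✓accept
end set {1,2,3,4,5,6,7,8,10,11} — state 1 in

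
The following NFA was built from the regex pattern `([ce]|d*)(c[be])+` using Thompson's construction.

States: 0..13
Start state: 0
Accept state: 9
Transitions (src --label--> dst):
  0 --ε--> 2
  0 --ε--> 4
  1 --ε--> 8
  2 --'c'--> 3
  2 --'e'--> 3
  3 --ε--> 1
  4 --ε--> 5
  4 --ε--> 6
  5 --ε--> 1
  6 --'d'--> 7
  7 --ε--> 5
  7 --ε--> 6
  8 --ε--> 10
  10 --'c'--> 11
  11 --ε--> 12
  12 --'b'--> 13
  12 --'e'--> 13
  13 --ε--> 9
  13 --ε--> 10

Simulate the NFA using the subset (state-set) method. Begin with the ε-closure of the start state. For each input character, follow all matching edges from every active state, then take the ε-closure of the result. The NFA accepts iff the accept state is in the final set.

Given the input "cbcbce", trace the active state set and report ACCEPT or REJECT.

Answer: ACCEPT

Derivation:
start: ε-closure({0}) = {0,1,2,4,5,6,8,10}
'c' @ 1: {1,3,8,10,11,12}
'b' @ 2: {9,10,13}  [accepting]
'c' @ 3: {11,12}
'b' @ 4: {9,10,13}  [accepting]
'c' @ 5: {11,12}
'e' @ 6: {9,10,13}  [accepting]
final: {9,10,13}; accept 9 in set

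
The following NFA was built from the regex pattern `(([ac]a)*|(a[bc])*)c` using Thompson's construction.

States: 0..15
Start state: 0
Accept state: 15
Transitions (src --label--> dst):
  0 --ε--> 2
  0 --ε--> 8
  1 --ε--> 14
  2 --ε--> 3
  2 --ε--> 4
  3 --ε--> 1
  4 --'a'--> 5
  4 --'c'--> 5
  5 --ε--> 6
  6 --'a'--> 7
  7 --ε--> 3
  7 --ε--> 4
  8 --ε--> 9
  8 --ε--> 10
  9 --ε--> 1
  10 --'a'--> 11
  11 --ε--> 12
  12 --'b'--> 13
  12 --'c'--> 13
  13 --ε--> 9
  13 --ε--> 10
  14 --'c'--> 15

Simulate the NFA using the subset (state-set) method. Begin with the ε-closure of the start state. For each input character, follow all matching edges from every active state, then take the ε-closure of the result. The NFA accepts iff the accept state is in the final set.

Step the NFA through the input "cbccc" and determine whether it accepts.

S₀ = ε-closure({0}) = {0,1,2,3,4,8,9,10,14}
'c' @ 1: {5,6,15}  [accepting]
'b' @ 2: {}  — state set empty
rest 'ccc' ignored (set empty)
final: {}; accept 15 not in set

Answer: REJECT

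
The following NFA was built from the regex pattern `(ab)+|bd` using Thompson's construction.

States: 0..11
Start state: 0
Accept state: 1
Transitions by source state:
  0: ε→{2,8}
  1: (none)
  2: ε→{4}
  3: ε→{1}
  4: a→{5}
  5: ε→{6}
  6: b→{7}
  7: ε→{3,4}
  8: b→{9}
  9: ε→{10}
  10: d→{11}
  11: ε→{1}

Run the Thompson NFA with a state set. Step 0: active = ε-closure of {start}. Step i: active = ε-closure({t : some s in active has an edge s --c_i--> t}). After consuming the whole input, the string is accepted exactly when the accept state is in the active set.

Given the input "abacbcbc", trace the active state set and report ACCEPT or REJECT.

S₀ = ε-closure({0}) = {0,2,4,8}
'a' @ 1: {5,6}
'b' @ 2: {1,3,4,7}  (accept∈set)
'a' @ 3: {5,6}
'c' @ 4: {}  — no active states
rest 'bcbc' ignored (set empty)
end set {} — state 1 not in

Answer: REJECT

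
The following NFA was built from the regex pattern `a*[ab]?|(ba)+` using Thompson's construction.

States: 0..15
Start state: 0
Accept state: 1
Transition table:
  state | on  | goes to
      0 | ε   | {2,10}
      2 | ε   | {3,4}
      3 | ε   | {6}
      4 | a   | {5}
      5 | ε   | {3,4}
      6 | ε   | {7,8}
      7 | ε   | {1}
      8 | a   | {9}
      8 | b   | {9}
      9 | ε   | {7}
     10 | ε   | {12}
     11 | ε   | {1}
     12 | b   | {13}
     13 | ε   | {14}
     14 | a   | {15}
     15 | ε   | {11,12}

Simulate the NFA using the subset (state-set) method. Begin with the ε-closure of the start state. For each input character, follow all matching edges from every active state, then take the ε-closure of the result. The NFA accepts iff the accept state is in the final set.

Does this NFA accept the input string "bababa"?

start: ε-closure({0}) = {0,1,2,3,4,6,7,8,10,12}
'b' @ 1: {1,7,9,13,14}  [accepting]
'a' @ 2: {1,11,12,15}  [accepting]
'b' @ 3: {13,14}
'a' @ 4: {1,11,12,15}  [accepting]
'b' @ 5: {13,14}
'a' @ 6: {1,11,12,15}  [accepting]
after full input: {1,11,12,15}  (accept=1 in)

Answer: ACCEPT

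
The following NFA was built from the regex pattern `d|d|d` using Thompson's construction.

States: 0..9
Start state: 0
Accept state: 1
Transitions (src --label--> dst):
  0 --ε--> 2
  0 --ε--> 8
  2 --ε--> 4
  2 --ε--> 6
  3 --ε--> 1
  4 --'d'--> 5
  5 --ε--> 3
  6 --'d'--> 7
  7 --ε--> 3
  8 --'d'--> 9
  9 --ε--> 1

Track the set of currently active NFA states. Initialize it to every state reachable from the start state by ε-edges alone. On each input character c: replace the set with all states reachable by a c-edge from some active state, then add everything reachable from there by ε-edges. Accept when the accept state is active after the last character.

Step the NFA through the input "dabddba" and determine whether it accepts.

start: ε-closure({0}) = {0,2,4,6,8}
'd' @ 1: {1,3,5,7,9}  ✓accept
'a' @ 2: {}  — no active states
rest 'bddba' ignored (set empty)
final: {}; accept 1 not in set

Answer: REJECT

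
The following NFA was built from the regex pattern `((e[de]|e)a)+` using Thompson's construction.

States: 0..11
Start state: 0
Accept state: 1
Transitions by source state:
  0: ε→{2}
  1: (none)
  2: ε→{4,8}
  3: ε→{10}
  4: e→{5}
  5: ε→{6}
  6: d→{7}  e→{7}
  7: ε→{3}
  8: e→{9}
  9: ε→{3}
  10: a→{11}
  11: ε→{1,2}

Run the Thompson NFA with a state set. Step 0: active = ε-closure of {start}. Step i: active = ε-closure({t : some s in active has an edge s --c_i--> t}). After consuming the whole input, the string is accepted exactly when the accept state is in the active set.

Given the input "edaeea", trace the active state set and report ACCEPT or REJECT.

S₀ = ε-closure({0}) = {0,2,4,8}
'e' @ 1: {3,5,6,9,10}
'd' @ 2: {3,7,10}
'a' @ 3: {1,2,4,8,11}  ✓accept
'e' @ 4: {3,5,6,9,10}
'e' @ 5: {3,7,10}
'a' @ 6: {1,2,4,8,11}  ✓accept
final: {1,2,4,8,11}; accept 1 in set

Answer: ACCEPT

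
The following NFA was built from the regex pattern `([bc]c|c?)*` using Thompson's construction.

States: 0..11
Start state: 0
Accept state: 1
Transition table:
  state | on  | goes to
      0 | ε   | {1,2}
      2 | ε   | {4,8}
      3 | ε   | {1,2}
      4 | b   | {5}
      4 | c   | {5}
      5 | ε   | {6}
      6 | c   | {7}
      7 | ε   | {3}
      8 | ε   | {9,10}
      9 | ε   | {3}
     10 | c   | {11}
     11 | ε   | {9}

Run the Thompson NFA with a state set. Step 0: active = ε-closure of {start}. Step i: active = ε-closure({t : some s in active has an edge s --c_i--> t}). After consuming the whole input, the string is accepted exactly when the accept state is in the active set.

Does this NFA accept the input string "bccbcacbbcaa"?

start: ε-closure({0}) = {0,1,2,3,4,8,9,10}
'b' @ 1: {5,6}
'c' @ 2: {1,2,3,4,7,8,9,10}  [accepting]
'c' @ 3: {1,2,3,4,5,6,8,9,10,11}  [accepting]
'b' @ 4: {5,6}
'c' @ 5: {1,2,3,4,7,8,9,10}  [accepting]
'a' @ 6: {}  — state set empty
rest 'cbbcaa' ignored (set empty)
end set {} — state 1 not in

Answer: REJECT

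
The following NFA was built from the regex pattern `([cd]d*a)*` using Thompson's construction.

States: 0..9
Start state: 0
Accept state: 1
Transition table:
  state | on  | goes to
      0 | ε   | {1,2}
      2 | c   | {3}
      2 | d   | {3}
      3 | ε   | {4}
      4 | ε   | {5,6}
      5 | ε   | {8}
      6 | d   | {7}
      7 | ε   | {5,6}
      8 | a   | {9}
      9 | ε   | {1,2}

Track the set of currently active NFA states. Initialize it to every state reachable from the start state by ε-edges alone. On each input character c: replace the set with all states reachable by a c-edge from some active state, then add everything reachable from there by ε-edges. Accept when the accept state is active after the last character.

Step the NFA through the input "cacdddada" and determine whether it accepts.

Answer: ACCEPT

Trace:
start: ε-closure({0}) = {0,1,2}
'c' @ 1: {3,4,5,6,8}
'a' @ 2: {1,2,9}  [accepting]
'c' @ 3: {3,4,5,6,8}
'd' @ 4: {5,6,7,8}
'd' @ 5: {5,6,7,8}
'd' @ 6: {5,6,7,8}
'a' @ 7: {1,2,9}  [accepting]
'd' @ 8: {3,4,5,6,8}
'a' @ 9: {1,2,9}  [accepting]
end set {1,2,9} — state 1 in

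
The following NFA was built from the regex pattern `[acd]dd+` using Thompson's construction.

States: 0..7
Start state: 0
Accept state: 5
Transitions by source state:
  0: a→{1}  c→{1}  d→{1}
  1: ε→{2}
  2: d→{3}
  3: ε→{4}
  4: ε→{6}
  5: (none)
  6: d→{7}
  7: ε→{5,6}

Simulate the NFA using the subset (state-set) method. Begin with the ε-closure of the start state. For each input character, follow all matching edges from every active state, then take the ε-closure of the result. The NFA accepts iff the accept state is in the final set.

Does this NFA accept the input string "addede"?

Answer: REJECT

Steps:
initial (ε-close {0}): {0}
'a' @ 1: {1,2}
'd' @ 2: {3,4,6}
'd' @ 3: {5,6,7}  [accepting]
'e' @ 4: {}  — state set empty
rest 'de' ignored (set empty)
after full input: {}  (accept=5 not in)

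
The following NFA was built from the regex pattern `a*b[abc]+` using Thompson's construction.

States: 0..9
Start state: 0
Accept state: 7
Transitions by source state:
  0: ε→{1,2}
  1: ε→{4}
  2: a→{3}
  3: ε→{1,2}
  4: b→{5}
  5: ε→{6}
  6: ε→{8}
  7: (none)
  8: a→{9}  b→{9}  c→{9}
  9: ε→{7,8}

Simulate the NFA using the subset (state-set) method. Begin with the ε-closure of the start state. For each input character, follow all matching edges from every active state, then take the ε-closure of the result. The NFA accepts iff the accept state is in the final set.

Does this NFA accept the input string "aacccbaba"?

Answer: REJECT

Trace:
initial (ε-close {0}): {0,1,2,4}
'a' @ 1: {1,2,3,4}
'a' @ 2: {1,2,3,4}
'c' @ 3: {}  — no active states
rest 'ccbaba' ignored (set empty)
end set {} — state 7 not in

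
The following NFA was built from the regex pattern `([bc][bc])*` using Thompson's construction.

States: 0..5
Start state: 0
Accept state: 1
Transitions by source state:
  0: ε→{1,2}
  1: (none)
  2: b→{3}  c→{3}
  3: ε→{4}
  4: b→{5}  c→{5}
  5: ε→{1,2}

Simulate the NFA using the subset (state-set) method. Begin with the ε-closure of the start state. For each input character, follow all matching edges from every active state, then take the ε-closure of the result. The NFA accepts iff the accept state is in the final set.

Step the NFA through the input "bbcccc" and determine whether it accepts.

S₀ = ε-closure({0}) = {0,1,2}
'b' @ 1: {3,4}
'b' @ 2: {1,2,5}  ✓accept
'c' @ 3: {3,4}
'c' @ 4: {1,2,5}  ✓accept
'c' @ 5: {3,4}
'c' @ 6: {1,2,5}  ✓accept
final: {1,2,5}; accept 1 in set

Answer: ACCEPT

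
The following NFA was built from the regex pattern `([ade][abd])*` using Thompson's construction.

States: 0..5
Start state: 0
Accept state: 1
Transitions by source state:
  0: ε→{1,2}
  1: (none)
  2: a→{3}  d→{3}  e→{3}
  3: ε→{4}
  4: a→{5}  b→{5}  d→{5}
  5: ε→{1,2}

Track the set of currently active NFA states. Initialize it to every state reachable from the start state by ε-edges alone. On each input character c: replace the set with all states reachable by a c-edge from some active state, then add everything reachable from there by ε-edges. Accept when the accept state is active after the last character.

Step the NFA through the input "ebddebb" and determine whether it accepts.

Answer: REJECT

Derivation:
initial (ε-close {0}): {0,1,2}
'e' @ 1: {3,4}
'b' @ 2: {1,2,5}  ✓accept
'd' @ 3: {3,4}
'd' @ 4: {1,2,5}  ✓accept
'e' @ 5: {3,4}
'b' @ 6: {1,2,5}  ✓accept
'b' @ 7: {}  — dead — no transitions
end set {} — state 1 not in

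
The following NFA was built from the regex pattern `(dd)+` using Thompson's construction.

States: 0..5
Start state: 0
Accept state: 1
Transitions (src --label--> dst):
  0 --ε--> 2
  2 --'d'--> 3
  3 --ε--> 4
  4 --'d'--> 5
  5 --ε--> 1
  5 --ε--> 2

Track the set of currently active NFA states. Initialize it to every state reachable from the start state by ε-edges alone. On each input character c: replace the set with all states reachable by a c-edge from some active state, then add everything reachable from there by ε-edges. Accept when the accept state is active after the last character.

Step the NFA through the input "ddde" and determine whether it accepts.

Answer: REJECT

Derivation:
initial (ε-close {0}): {0,2}
'd' @ 1: {3,4}
'd' @ 2: {1,2,5}  ✓accept
'd' @ 3: {3,4}
'e' @ 4: {}  — dead — no transitions
after full input: {}  (accept=1 not in)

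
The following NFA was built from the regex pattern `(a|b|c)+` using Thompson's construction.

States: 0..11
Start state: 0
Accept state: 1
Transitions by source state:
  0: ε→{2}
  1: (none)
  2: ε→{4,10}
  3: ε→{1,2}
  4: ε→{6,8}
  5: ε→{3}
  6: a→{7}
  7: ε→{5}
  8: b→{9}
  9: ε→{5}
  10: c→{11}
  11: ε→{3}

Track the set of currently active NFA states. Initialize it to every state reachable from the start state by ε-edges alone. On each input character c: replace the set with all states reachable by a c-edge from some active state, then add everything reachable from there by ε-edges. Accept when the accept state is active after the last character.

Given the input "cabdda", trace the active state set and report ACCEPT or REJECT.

Answer: REJECT

Derivation:
S₀ = ε-closure({0}) = {0,2,4,6,8,10}
'c' @ 1: {1,2,3,4,6,8,10,11}  (accept∈set)
'a' @ 2: {1,2,3,4,5,6,7,8,10}  (accept∈set)
'b' @ 3: {1,2,3,4,5,6,8,9,10}  (accept∈set)
'd' @ 4: {}  — no active states
rest 'da' ignored (set empty)
end set {} — state 1 not in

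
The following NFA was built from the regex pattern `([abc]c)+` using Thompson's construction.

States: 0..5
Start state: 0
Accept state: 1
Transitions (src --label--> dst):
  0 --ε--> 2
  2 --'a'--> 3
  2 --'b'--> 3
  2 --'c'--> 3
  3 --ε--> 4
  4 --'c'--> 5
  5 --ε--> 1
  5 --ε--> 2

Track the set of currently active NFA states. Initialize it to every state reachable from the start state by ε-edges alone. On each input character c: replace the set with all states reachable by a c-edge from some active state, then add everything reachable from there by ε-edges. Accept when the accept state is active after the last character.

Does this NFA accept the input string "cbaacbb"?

Answer: REJECT

Derivation:
initial (ε-close {0}): {0,2}
'c' @ 1: {3,4}
'b' @ 2: {}  — dead — no transitions
rest 'aacbb' ignored (set empty)
end set {} — state 1 not in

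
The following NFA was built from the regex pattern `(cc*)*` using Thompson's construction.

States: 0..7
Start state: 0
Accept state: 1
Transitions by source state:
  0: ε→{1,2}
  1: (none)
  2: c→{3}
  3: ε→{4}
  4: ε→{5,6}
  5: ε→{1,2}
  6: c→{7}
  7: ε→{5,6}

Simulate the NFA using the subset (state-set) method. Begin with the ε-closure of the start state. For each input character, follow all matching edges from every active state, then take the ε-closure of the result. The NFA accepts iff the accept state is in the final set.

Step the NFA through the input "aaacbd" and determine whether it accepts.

Answer: REJECT

Steps:
S₀ = ε-closure({0}) = {0,1,2}
'a' @ 1: {}  — no active states
rest 'aacbd' ignored (set empty)
end set {} — state 1 not in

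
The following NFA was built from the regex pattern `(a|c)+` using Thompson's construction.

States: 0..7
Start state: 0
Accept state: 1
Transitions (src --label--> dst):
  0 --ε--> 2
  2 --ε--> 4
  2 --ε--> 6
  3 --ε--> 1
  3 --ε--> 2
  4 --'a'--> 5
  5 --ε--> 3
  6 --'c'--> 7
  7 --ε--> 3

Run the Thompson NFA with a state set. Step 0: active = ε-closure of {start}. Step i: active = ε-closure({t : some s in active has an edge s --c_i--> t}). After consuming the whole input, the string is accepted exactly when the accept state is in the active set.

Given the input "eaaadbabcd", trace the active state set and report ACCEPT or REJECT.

S₀ = ε-closure({0}) = {0,2,4,6}
'e' @ 1: {}  — dead — no transitions
rest 'aaadbabcd' ignored (set empty)
final: {}; accept 1 not in set

Answer: REJECT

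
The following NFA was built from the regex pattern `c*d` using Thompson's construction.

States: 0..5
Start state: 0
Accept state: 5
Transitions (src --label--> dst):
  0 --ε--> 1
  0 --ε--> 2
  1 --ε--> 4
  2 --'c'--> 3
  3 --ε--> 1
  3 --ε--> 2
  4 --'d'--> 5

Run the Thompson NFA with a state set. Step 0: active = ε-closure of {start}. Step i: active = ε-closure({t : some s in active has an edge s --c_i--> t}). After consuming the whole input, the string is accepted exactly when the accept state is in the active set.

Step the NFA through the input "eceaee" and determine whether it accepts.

Answer: REJECT

Derivation:
initial (ε-close {0}): {0,1,2,4}
'e' @ 1: {}  — dead — no transitions
rest 'ceaee' ignored (set empty)
after full input: {}  (accept=5 not in)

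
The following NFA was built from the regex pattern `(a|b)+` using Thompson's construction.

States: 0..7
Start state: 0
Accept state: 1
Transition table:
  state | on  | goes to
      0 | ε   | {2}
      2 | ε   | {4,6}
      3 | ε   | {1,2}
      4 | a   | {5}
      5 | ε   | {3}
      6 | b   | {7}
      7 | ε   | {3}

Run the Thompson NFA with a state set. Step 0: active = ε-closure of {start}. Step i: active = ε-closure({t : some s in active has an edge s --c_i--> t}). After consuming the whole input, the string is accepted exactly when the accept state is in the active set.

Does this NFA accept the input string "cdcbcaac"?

start: ε-closure({0}) = {0,2,4,6}
'c' @ 1: {}  — no active states
rest 'dcbcaac' ignored (set empty)
after full input: {}  (accept=1 not in)

Answer: REJECT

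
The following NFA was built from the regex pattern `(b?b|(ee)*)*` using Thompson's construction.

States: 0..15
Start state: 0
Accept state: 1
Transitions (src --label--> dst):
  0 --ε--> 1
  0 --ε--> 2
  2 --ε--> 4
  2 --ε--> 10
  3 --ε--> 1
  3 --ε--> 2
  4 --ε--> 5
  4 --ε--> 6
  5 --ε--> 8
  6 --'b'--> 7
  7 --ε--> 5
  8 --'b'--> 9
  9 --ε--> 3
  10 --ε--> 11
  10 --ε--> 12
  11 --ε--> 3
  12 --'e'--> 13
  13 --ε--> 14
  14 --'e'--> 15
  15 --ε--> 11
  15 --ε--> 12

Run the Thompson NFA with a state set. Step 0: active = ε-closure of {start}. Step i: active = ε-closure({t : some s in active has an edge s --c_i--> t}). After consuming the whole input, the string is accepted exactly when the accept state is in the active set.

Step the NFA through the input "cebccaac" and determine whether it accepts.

S₀ = ε-closure({0}) = {0,1,2,3,4,5,6,8,10,11,12}
'c' @ 1: {}  — no active states
rest 'ebccaac' ignored (set empty)
final: {}; accept 1 not in set

Answer: REJECT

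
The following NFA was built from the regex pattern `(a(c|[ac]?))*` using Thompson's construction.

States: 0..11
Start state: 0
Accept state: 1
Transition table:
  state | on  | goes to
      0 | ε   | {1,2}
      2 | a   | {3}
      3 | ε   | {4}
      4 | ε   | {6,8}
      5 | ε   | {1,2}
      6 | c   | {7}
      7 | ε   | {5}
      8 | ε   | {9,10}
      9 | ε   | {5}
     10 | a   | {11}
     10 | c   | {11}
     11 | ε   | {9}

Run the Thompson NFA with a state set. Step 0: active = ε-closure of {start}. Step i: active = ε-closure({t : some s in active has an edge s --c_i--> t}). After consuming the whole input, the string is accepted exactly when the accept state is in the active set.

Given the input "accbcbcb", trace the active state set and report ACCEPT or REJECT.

Answer: REJECT

Steps:
S₀ = ε-closure({0}) = {0,1,2}
'a' @ 1: {1,2,3,4,5,6,8,9,10}  ✓accept
'c' @ 2: {1,2,5,7,9,11}  ✓accept
'c' @ 3: {}  — dead — no transitions
rest 'bcbcb' ignored (set empty)
end set {} — state 1 not in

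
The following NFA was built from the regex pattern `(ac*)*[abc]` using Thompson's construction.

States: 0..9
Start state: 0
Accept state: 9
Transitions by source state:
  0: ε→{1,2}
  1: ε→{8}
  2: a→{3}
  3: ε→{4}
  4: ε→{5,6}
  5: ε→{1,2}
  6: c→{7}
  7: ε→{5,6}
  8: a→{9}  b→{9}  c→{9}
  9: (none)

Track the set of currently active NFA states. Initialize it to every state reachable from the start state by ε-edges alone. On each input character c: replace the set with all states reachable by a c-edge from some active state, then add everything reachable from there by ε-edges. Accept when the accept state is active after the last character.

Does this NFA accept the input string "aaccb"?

Answer: ACCEPT

Trace:
S₀ = ε-closure({0}) = {0,1,2,8}
'a' @ 1: {1,2,3,4,5,6,8,9}  [accepting]
'a' @ 2: {1,2,3,4,5,6,8,9}  [accepting]
'c' @ 3: {1,2,5,6,7,8,9}  [accepting]
'c' @ 4: {1,2,5,6,7,8,9}  [accepting]
'b' @ 5: {9}  [accepting]
final: {9}; accept 9 in set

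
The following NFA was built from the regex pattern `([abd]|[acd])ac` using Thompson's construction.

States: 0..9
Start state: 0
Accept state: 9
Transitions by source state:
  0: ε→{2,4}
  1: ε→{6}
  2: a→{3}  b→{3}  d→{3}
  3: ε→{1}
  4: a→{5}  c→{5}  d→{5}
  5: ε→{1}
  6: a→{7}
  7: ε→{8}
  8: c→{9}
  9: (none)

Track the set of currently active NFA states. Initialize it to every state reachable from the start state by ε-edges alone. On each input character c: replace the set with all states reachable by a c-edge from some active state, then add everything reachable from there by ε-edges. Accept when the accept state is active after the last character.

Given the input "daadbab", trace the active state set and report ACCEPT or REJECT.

initial (ε-close {0}): {0,2,4}
'd' @ 1: {1,3,5,6}
'a' @ 2: {7,8}
'a' @ 3: {}  — no active states
rest 'dbab' ignored (set empty)
after full input: {}  (accept=9 not in)

Answer: REJECT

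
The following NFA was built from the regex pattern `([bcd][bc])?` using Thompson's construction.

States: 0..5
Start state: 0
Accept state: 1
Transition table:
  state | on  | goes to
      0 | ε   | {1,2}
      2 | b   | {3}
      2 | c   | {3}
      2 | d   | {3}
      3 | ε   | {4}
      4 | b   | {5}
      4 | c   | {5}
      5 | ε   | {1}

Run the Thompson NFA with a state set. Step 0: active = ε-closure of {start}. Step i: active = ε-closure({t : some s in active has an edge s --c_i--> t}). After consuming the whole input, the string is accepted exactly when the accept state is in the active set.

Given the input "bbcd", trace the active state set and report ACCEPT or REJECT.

start: ε-closure({0}) = {0,1,2}
'b' @ 1: {3,4}
'b' @ 2: {1,5}  ✓accept
'c' @ 3: {}  — no active states
rest 'd' ignored (set empty)
after full input: {}  (accept=1 not in)

Answer: REJECT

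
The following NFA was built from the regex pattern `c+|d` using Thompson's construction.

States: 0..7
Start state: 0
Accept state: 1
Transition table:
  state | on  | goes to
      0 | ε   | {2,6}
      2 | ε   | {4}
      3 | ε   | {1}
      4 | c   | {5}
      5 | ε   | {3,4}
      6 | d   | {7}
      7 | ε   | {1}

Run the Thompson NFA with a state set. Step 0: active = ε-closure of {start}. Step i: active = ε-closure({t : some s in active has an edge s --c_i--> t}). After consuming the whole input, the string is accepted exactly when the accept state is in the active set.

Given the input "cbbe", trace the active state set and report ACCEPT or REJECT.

Answer: REJECT

Trace:
start: ε-closure({0}) = {0,2,4,6}
'c' @ 1: {1,3,4,5}  [accepting]
'b' @ 2: {}  — state set empty
rest 'be' ignored (set empty)
after full input: {}  (accept=1 not in)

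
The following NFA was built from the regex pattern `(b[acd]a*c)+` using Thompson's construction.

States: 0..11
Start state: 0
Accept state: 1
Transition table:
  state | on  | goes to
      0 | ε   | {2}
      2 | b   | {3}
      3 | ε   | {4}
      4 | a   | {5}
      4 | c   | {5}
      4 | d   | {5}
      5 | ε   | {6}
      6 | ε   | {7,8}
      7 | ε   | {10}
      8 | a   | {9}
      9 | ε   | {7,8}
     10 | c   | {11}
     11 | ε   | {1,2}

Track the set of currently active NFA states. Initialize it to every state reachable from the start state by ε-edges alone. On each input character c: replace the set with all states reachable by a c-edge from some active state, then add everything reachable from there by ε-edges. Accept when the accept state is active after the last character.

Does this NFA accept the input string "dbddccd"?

start: ε-closure({0}) = {0,2}
'd' @ 1: {}  — no active states
rest 'bddccd' ignored (set empty)
final: {}; accept 1 not in set

Answer: REJECT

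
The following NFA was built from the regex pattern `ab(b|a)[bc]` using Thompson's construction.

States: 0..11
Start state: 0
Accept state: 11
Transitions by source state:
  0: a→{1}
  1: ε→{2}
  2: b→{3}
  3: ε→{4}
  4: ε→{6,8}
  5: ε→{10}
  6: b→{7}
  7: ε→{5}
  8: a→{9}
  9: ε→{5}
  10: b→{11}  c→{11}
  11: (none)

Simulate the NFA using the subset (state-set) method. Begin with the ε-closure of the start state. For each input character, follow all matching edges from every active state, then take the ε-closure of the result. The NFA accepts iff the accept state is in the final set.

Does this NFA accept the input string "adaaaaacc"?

Answer: REJECT

Steps:
start: ε-closure({0}) = {0}
'a' @ 1: {1,2}
'd' @ 2: {}  — state set empty
rest 'aaaaacc' ignored (set empty)
final: {}; accept 11 not in set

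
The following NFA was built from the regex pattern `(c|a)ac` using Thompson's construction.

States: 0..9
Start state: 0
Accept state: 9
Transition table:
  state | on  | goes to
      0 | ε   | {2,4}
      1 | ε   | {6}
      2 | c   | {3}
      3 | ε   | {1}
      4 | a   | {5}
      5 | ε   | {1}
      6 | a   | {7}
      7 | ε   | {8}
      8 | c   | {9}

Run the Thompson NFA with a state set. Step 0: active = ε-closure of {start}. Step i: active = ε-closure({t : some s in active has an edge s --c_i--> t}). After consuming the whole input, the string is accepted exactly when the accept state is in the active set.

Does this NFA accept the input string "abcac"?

start: ε-closure({0}) = {0,2,4}
'a' @ 1: {1,5,6}
'b' @ 2: {}  — no active states
rest 'cac' ignored (set empty)
after full input: {}  (accept=9 not in)

Answer: REJECT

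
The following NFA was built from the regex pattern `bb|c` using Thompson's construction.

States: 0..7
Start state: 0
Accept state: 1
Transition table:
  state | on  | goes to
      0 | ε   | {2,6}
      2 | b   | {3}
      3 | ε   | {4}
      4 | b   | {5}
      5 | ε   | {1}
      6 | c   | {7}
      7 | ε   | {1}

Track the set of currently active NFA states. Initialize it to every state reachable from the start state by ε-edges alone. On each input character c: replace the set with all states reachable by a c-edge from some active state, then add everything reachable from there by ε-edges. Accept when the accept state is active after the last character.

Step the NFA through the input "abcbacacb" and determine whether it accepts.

Answer: REJECT

Trace:
S₀ = ε-closure({0}) = {0,2,6}
'a' @ 1: {}  — state set empty
rest 'bcbacacb' ignored (set empty)
end set {} — state 1 not in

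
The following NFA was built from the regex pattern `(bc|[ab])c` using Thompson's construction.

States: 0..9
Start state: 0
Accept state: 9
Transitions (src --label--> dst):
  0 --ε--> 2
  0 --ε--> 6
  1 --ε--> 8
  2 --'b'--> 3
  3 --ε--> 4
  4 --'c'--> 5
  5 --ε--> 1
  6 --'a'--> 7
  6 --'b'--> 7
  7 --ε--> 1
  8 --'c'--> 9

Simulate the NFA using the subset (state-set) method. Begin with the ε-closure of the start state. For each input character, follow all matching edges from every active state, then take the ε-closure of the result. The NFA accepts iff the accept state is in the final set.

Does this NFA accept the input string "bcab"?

Answer: REJECT

Derivation:
S₀ = ε-closure({0}) = {0,2,6}
'b' @ 1: {1,3,4,7,8}
'c' @ 2: {1,5,8,9}  [accepting]
'a' @ 3: {}  — state set empty
rest 'b' ignored (set empty)
end set {} — state 9 not in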